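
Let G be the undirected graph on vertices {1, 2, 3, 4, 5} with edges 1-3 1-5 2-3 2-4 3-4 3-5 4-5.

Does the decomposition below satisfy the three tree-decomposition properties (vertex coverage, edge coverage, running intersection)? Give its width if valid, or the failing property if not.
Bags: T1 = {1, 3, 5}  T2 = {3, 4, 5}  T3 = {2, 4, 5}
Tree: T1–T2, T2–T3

A tree decomposition must satisfy three properties: every vertex lies in some bag; for every edge, both endpoints lie together in some bag; and for every vertex, the bags containing it form a connected subtree. Here edge (3,2) lies in no bag, so the decomposition is invalid.

No — edge (3,2) lies in no bag.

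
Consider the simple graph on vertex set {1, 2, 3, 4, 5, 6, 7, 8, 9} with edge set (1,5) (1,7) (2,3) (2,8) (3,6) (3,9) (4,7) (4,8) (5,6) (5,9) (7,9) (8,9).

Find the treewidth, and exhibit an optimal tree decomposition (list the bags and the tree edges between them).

The largest bag has 4 vertices, giving width 3; this decomposition certifies tw(G) ≤ 3. For the lower bound: the 4 vertex sets {2,3,6}, {5}, {9}, {1,4,7,8} are disjoint, each induces a connected subgraph, and every pair is joined by at least one edge of G. Contracting each set to a single vertex therefore yields K_{4} as a minor, and since treewidth is minor-monotone, tw(G) ≥ tw(K_{4}) = 3. Therefore the treewidth is 3.

Treewidth 3.
One such decomposition:
Bags: B1 = {2, 3, 5, 6}  B2 = {2, 3, 5, 9}  B3 = {2, 5, 8, 9}  B4 = {1, 5, 8, 9}  B5 = {1, 7, 8, 9}  B6 = {1, 4, 7, 8}
Tree: B1–B2, B2–B3, B3–B4, B4–B5, B5–B6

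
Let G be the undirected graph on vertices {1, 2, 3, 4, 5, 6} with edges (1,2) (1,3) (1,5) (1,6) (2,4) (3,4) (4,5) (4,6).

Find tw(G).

2

A width-2 tree decomposition is:
Bags: B1 = {1, 4, 6}  B2 = {1, 2, 4}  B3 = {1, 3, 4}  B4 = {1, 4, 5}
Tree: B1–B2, B2–B3, B3–B4
Each bag holds 3 vertices, so the decomposition has width 2, which upper-bounds the treewidth. Since 6–1–2–4–6 is a cycle in G, G is not acyclic. Forests are exactly the graphs of treewidth ≤ 1, so tw(G) ≥ 2. The upper and lower bounds meet at 2, so that is the treewidth.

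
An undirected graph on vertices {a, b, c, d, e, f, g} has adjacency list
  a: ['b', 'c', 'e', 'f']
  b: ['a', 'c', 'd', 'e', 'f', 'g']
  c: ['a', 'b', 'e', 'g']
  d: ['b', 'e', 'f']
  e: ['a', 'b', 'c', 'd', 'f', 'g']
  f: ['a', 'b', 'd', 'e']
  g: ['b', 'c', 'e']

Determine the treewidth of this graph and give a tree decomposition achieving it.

The largest bag has 4 vertices, giving width 3; this decomposition certifies tw(G) ≤ 3. On the other hand G contains the 4-clique {b, c, e, g}. A clique must lie in a single bag of any decomposition, so no decomposition can have width below 3. Therefore the treewidth is 3.

Treewidth 3.
One such decomposition:
Bags: B1 = {a, b, e, f}  B2 = {a, b, c, e}  B3 = {b, c, e, g}  B4 = {b, d, e, f}
Tree: B1–B2, B2–B3, B1–B4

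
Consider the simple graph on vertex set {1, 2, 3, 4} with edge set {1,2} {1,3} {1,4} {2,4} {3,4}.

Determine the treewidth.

A width-2 tree decomposition is:
Bags: B1 = {1, 2, 4}  B2 = {1, 3, 4}
Tree: B1–B2
Each bag holds 3 vertices, so the decomposition has width 2, which upper-bounds the treewidth. On the other hand G contains the 3-clique {1, 2, 4}. A clique must lie in a single bag of any decomposition, so no decomposition can have width below 2. The upper and lower bounds meet at 2, so that is the treewidth.

2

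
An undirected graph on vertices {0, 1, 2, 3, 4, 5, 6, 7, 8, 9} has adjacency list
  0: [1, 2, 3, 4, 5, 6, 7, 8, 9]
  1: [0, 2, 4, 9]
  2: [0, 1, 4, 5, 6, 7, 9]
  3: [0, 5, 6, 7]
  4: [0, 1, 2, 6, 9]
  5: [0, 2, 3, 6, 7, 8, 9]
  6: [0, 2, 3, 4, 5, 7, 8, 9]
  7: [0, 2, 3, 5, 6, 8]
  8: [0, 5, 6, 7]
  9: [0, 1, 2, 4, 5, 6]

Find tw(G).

4

A width-4 tree decomposition is:
Bags: B1 = {0, 5, 6, 7, 8}  B2 = {0, 2, 5, 6, 7}  B3 = {0, 2, 5, 6, 9}  B4 = {0, 3, 5, 6, 7}  B5 = {0, 2, 4, 6, 9}  B6 = {0, 1, 2, 4, 9}
Tree: B1–B2, B2–B3, B1–B4, B3–B5, B5–B6
Every bag has size at most 5, so the width is 5 − 1 = 4 and tw(G) ≤ 4. On the other hand G contains the 5-clique {0, 1, 2, 4, 9}. A clique must lie in a single bag of any decomposition, so no decomposition can have width below 4. Combining the bounds, tw(G) = 4.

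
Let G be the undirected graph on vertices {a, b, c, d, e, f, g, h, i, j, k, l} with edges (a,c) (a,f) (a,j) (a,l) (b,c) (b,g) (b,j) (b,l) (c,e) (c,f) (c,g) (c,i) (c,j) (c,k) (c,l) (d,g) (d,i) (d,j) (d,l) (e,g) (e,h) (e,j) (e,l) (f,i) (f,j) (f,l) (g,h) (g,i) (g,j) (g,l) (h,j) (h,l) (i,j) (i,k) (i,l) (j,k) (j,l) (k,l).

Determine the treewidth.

A width-4 tree decomposition is:
Bags: B1 = {c, g, i, j, l}  B2 = {d, g, i, j, l}  B3 = {c, e, g, j, l}  B4 = {b, c, g, j, l}  B5 = {c, f, i, j, l}  B6 = {c, i, j, k, l}  B7 = {a, c, f, j, l}  B8 = {e, g, h, j, l}
Tree: B1–B2, B1–B3, B3–B4, B1–B5, B5–B6, B5–B7, B3–B8
Every bag has size at most 5, so the width is 5 − 1 = 4 and tw(G) ≤ 4. On the other hand G contains the 5-clique {d, g, i, j, l}. A clique must lie in a single bag of any decomposition, so no decomposition can have width below 4. Therefore the treewidth is 4.

4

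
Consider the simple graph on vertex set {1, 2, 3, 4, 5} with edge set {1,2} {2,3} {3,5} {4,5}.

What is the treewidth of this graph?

1

A width-1 tree decomposition is:
Bags: B1 = {1, 2}  B2 = {2, 3}  B3 = {3, 5}  B4 = {4, 5}
Tree: B1–B2, B2–B3, B3–B4
The largest bag has 2 vertices, giving width 1; this decomposition certifies tw(G) ≤ 1. Any graph with an edge has treewidth ≥ 1, and G has the edge 1–2. Hence tw(G) = 1 exactly.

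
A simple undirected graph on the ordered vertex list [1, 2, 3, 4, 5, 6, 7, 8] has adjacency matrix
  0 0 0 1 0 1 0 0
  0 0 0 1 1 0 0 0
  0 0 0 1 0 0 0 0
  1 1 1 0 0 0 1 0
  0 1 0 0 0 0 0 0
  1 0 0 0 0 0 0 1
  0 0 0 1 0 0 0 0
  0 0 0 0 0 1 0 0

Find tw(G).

A width-1 tree decomposition is:
Bags: B1 = {2, 4}  B2 = {1, 4}  B3 = {2, 5}  B4 = {3, 4}  B5 = {4, 7}  B6 = {1, 6}  B7 = {6, 8}
Tree: B1–B2, B1–B3, B1–B4, B1–B5, B2–B6, B6–B7
Each bag holds 2 vertices, so the decomposition has width 1, which upper-bounds the treewidth. G has an edge, so its treewidth is at least 1. The upper and lower bounds meet at 1, so that is the treewidth.

1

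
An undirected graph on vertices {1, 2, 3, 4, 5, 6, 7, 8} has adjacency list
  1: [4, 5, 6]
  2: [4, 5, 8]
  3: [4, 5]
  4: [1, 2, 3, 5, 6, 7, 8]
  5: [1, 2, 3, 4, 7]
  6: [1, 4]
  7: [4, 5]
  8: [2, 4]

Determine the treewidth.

2

A width-2 tree decomposition is:
Bags: B1 = {2, 4, 5}  B2 = {3, 4, 5}  B3 = {2, 4, 8}  B4 = {4, 5, 7}  B5 = {1, 4, 5}  B6 = {1, 4, 6}
Tree: B1–B2, B1–B3, B2–B4, B1–B5, B5–B6
Each bag holds 3 vertices, so the decomposition has width 2, which upper-bounds the treewidth. Conversely, {2, 4, 8} is a clique of size 3, and the vertices of any clique must share a bag in every tree decomposition; so some bag has ≥ 3 vertices and tw(G) ≥ 2. The upper and lower bounds meet at 2, so that is the treewidth.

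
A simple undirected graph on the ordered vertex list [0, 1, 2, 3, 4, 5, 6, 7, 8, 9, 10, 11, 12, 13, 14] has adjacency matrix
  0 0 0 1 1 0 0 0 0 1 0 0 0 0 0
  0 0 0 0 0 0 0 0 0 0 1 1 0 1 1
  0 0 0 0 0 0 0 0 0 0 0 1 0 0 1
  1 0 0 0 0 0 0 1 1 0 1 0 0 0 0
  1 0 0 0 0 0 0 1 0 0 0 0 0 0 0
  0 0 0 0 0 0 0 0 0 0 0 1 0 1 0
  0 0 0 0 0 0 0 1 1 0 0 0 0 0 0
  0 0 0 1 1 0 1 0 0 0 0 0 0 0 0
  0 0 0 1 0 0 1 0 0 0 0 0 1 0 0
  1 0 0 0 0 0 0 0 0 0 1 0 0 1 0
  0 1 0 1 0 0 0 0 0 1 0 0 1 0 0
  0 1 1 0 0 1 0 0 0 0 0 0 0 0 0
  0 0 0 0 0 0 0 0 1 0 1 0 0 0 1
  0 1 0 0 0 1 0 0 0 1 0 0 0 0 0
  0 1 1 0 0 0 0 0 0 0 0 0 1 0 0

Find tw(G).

A width-3 tree decomposition is:
Bags: B1 = {2, 5, 11, 13}  B2 = {1, 2, 11, 13}  B3 = {1, 2, 13, 14}  B4 = {1, 9, 13, 14}  B5 = {1, 9, 10, 14}  B6 = {9, 10, 12, 14}  B7 = {0, 9, 10, 12}  B8 = {0, 3, 10, 12}  B9 = {0, 3, 8, 12}  B10 = {0, 3, 4, 8}  B11 = {3, 4, 7, 8}  B12 = {4, 6, 7, 8}
Tree: B1–B2, B2–B3, B3–B4, B4–B5, B5–B6, B6–B7, B7–B8, B8–B9, B9–B10, B10–B11, B11–B12
Every bag has size at most 4, so the width is 4 − 1 = 3 and tw(G) ≤ 3. For the lower bound: the 4 vertex sets {2,5,11}, {13}, {1}, {9,10,12,14} are disjoint, each induces a connected subgraph, and every pair is joined by at least one edge of G. Contracting each set to a single vertex therefore yields K_{4} as a minor, and since treewidth is minor-monotone, tw(G) ≥ tw(K_{4}) = 3. Hence tw(G) = 3 exactly.

3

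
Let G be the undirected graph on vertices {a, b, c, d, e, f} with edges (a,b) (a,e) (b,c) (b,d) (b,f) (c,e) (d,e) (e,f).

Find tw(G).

A width-2 tree decomposition is:
Bags: B1 = {a, b, e}  B2 = {b, e, f}  B3 = {b, d, e}  B4 = {b, c, e}
Tree: B1–B2, B2–B3, B3–B4
The largest bag has 3 vertices, giving width 2; this decomposition certifies tw(G) ≤ 2. For the lower bound, G contains the cycle e–a–b–f–e, so G is not a forest; only forests have treewidth ≤ 1, hence tw(G) ≥ 2. Therefore the treewidth is 2.

2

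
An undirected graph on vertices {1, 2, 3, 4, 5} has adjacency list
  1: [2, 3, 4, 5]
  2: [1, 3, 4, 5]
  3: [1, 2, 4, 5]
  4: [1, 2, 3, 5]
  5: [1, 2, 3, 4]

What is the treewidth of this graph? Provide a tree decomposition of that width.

Treewidth 4.
One such decomposition:
Bags: B1 = {1, 2, 3, 4, 5}
Tree: (single bag)

With just one bag of size 5, the width is 5 − 1 = 4, so tw(G) ≤ 4. For the lower bound, the 5 vertices {1, 2, 3, 4, 5} are pairwise adjacent, and any tree decomposition puts a clique entirely inside one bag — forcing width ≥ 4. Hence tw(G) = 4 exactly.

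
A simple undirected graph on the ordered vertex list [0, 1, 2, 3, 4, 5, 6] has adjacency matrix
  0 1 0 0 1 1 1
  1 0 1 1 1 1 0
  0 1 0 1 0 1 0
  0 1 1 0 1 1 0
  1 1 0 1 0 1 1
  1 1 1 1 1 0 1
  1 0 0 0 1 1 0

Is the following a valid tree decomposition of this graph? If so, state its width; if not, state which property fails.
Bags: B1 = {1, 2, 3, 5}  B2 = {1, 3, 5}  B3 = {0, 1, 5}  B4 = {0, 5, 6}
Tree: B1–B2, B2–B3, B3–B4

No — vertex 4 appears in no bag.

A tree decomposition must satisfy three properties: every vertex lies in some bag; for every edge, both endpoints lie together in some bag; and for every vertex, the bags containing it form a connected subtree. Here vertex 4 appears in no bag, so the decomposition is invalid.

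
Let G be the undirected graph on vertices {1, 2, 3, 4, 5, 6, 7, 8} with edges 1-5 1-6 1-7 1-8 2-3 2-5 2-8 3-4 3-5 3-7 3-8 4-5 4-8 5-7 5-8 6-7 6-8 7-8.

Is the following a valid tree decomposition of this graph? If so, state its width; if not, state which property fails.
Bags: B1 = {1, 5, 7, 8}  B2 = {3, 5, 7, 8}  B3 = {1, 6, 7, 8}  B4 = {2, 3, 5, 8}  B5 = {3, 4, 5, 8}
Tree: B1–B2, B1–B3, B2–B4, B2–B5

Yes; width 3.

Checking the three conditions: (i) the bags cover all of {1, 2, 3, 4, 5, 6, 7, 8}; (ii) for each edge, some bag contains both endpoints; (iii) the bags containing any fixed vertex form a subtree. All hold, so the decomposition is valid with width 4 − 1 = 3.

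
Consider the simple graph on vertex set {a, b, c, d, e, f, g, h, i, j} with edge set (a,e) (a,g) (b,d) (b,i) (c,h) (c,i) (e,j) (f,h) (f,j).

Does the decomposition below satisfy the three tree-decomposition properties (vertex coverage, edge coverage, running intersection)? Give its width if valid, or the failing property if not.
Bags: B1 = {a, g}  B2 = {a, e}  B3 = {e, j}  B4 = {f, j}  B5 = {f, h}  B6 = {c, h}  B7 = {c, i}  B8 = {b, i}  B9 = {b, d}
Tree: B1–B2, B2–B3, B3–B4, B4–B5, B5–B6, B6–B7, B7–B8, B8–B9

Yes; width 1.

Vertex coverage: the bags together contain {a, b, c, d, e, f, g, h, i, j}, the full vertex set. Edge coverage: each edge of G has both endpoints in at least one bag. Running intersection: for every vertex, the bags containing it form a connected subtree. All three properties hold, so this is a valid tree decomposition of width max|bag| − 1 = 1, and hence tw(G) ≤ 1.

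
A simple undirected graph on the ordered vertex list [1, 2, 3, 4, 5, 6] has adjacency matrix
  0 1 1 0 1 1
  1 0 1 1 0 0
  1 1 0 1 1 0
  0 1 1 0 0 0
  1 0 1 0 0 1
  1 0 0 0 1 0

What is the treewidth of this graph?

A width-2 tree decomposition is:
Bags: B1 = {1, 2, 3}  B2 = {1, 3, 5}  B3 = {2, 3, 4}  B4 = {1, 5, 6}
Tree: B1–B2, B1–B3, B2–B4
The largest bag has 3 vertices, giving width 2; this decomposition certifies tw(G) ≤ 2. For the lower bound, the 3 vertices {1, 2, 3} are pairwise adjacent, and any tree decomposition puts a clique entirely inside one bag — forcing width ≥ 2. The upper and lower bounds meet at 2, so that is the treewidth.

2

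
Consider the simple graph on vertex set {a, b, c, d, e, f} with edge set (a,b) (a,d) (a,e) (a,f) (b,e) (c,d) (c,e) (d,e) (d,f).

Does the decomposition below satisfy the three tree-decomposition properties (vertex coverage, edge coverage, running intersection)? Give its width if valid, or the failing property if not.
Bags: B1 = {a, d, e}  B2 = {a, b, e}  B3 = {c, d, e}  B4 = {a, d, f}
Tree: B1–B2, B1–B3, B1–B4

Every vertex of G appears in some bag (union = {a, b, c, d, e, f}); every edge is covered by a bag; and for each vertex v the set of bags containing v is connected in the bag tree. The decomposition is therefore valid. The largest bag has 3 vertices, so the width is 2.

Yes; width 2.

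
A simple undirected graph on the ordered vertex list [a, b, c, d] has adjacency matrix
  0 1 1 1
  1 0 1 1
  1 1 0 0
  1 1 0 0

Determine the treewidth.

2

A width-2 tree decomposition is:
Bags: B1 = {a, b, c}  B2 = {a, b, d}
Tree: B1–B2
Each bag holds 3 vertices, so the decomposition has width 2, which upper-bounds the treewidth. Conversely, {a, b, d} is a clique of size 3, and the vertices of any clique must share a bag in every tree decomposition; so some bag has ≥ 3 vertices and tw(G) ≥ 2. Therefore the treewidth is 2.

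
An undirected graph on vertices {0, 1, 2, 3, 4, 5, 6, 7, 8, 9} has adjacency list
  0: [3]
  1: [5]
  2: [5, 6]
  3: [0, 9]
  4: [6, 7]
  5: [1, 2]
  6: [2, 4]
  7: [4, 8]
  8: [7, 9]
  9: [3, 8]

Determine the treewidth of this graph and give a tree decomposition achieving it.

Each bag holds 2 vertices, so the decomposition has width 1, which upper-bounds the treewidth. G has an edge, so its treewidth is at least 1. The upper and lower bounds meet at 1, so that is the treewidth.

Treewidth 1.
Bags: B1 = {0, 3}  B2 = {3, 9}  B3 = {8, 9}  B4 = {7, 8}  B5 = {4, 7}  B6 = {4, 6}  B7 = {2, 6}  B8 = {2, 5}  B9 = {1, 5}
Tree: B1–B2, B2–B3, B3–B4, B4–B5, B5–B6, B6–B7, B7–B8, B8–B9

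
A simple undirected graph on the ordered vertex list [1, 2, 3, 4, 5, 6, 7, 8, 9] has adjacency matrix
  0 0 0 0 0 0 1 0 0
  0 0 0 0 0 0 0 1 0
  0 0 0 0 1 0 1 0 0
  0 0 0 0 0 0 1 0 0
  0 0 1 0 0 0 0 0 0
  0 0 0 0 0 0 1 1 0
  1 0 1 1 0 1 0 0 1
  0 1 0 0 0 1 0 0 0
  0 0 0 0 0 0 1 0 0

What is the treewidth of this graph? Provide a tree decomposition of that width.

Treewidth 1.
One such decomposition:
Bags: B1 = {6, 7}  B2 = {7, 9}  B3 = {6, 8}  B4 = {3, 7}  B5 = {2, 8}  B6 = {1, 7}  B7 = {4, 7}  B8 = {3, 5}
Tree: B1–B2, B1–B3, B2–B4, B3–B5, B2–B6, B4–B7, B4–B8

The largest bag has 2 vertices, giving width 1; this decomposition certifies tw(G) ≤ 1. G has an edge, so its treewidth is at least 1. Combining the bounds, tw(G) = 1.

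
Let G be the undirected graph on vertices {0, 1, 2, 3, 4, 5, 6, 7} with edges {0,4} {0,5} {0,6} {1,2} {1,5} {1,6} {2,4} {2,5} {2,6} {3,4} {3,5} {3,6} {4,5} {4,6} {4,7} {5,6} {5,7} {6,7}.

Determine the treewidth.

A width-3 tree decomposition is:
Bags: B1 = {2, 4, 5, 6}  B2 = {0, 4, 5, 6}  B3 = {3, 4, 5, 6}  B4 = {4, 5, 6, 7}  B5 = {1, 2, 5, 6}
Tree: B1–B2, B2–B3, B1–B4, B1–B5
The largest bag has 4 vertices, giving width 3; this decomposition certifies tw(G) ≤ 3. Conversely, {1, 2, 5, 6} is a clique of size 4, and the vertices of any clique must share a bag in every tree decomposition; so some bag has ≥ 4 vertices and tw(G) ≥ 3. The upper and lower bounds meet at 3, so that is the treewidth.

3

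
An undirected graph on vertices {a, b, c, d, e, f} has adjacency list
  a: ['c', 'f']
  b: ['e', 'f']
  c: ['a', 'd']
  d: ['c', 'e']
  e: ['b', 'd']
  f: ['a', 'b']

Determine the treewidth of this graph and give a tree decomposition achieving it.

Treewidth 2.
One such decomposition:
Bags: B1 = {b, e, f}  B2 = {d, e, f}  B3 = {c, d, f}  B4 = {a, c, f}
Tree: B1–B2, B2–B3, B3–B4

The largest bag has 3 vertices, giving width 2; this decomposition certifies tw(G) ≤ 2. The edges f–b–e–d–c–a–f form a cycle, so G is not a tree and its treewidth is at least 2. Combining the bounds, tw(G) = 2.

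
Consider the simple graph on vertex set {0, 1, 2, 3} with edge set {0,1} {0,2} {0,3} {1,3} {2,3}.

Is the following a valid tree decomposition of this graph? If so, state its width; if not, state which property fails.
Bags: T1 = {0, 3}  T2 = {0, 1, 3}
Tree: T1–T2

No — vertex 2 appears in no bag.

A tree decomposition must satisfy three properties: every vertex lies in some bag; for every edge, both endpoints lie together in some bag; and for every vertex, the bags containing it form a connected subtree. Here vertex 2 appears in no bag, so the decomposition is invalid.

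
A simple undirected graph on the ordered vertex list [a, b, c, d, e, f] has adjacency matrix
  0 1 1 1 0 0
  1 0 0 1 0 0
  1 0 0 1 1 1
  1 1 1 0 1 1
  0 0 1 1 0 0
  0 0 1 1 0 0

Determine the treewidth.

2

A width-2 tree decomposition is:
Bags: B1 = {a, b, d}  B2 = {a, c, d}  B3 = {c, d, e}  B4 = {c, d, f}
Tree: B1–B2, B2–B3, B2–B4
The largest bag has 3 vertices, giving width 2; this decomposition certifies tw(G) ≤ 2. On the other hand G contains the 3-clique {c, d, e}. A clique must lie in a single bag of any decomposition, so no decomposition can have width below 2. Combining the bounds, tw(G) = 2.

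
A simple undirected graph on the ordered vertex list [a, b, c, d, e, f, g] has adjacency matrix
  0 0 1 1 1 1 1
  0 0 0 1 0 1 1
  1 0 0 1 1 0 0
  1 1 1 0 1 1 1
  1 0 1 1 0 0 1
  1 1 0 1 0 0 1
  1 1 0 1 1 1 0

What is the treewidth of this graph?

A width-3 tree decomposition is:
Bags: B1 = {a, c, d, e}  B2 = {a, d, e, g}  B3 = {a, d, f, g}  B4 = {b, d, f, g}
Tree: B1–B2, B2–B3, B3–B4
Every bag has size at most 4, so the width is 4 − 1 = 3 and tw(G) ≤ 3. For the lower bound, the 4 vertices {a, d, e, g} are pairwise adjacent, and any tree decomposition puts a clique entirely inside one bag — forcing width ≥ 3. Combining the bounds, tw(G) = 3.

3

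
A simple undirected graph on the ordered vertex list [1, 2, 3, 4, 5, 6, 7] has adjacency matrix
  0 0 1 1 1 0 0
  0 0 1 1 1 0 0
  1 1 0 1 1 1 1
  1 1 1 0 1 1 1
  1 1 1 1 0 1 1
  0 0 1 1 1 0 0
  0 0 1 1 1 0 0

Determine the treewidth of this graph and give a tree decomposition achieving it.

Treewidth 3.
One such decomposition:
Bags: B1 = {3, 4, 5, 7}  B2 = {2, 3, 4, 5}  B3 = {1, 3, 4, 5}  B4 = {3, 4, 5, 6}
Tree: B1–B2, B1–B3, B3–B4

Every bag has size at most 4, so the width is 4 − 1 = 3 and tw(G) ≤ 3. For the lower bound, the 4 vertices {1, 3, 4, 5} are pairwise adjacent, and any tree decomposition puts a clique entirely inside one bag — forcing width ≥ 3. Combining the bounds, tw(G) = 3.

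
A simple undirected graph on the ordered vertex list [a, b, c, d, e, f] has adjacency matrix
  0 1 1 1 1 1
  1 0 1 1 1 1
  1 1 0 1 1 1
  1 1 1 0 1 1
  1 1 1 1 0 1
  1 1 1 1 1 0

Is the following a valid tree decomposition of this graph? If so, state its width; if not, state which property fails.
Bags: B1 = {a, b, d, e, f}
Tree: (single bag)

A tree decomposition must satisfy three properties: every vertex lies in some bag; for every edge, both endpoints lie together in some bag; and for every vertex, the bags containing it form a connected subtree. Here vertex c appears in no bag, so the decomposition is invalid.

No — vertex c appears in no bag.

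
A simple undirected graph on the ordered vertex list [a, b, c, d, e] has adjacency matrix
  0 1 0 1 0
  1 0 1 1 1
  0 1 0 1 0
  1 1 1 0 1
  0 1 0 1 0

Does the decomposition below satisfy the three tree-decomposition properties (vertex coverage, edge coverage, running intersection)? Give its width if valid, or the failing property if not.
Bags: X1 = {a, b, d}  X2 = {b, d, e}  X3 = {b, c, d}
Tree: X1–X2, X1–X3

Checking the three conditions: (i) the bags cover all of {a, b, c, d, e}; (ii) for each edge, some bag contains both endpoints; (iii) the bags containing any fixed vertex form a subtree. All hold, so the decomposition is valid with width 3 − 1 = 2.

Yes; width 2.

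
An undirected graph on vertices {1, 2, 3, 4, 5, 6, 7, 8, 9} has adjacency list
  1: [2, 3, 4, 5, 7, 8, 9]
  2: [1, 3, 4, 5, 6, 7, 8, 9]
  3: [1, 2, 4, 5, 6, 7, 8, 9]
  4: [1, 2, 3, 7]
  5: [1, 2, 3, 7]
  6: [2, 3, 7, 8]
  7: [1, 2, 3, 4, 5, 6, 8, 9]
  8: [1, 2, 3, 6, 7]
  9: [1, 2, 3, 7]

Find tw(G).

A width-4 tree decomposition is:
Bags: B1 = {1, 2, 3, 7, 8}  B2 = {1, 2, 3, 7, 9}  B3 = {1, 2, 3, 5, 7}  B4 = {2, 3, 6, 7, 8}  B5 = {1, 2, 3, 4, 7}
Tree: B1–B2, B1–B3, B1–B4, B2–B5
The largest bag has 5 vertices, giving width 4; this decomposition certifies tw(G) ≤ 4. Conversely, {1, 2, 3, 7, 8} is a clique of size 5, and the vertices of any clique must share a bag in every tree decomposition; so some bag has ≥ 5 vertices and tw(G) ≥ 4. Therefore the treewidth is 4.

4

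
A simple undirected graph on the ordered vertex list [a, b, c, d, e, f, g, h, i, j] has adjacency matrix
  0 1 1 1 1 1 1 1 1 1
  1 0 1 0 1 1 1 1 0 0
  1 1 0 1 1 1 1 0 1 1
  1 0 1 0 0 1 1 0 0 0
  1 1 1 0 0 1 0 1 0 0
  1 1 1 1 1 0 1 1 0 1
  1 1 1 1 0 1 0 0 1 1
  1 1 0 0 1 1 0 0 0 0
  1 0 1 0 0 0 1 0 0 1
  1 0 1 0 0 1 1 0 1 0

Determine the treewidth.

4

A width-4 tree decomposition is:
Bags: B1 = {a, c, d, f, g}  B2 = {a, b, c, f, g}  B3 = {a, c, f, g, j}  B4 = {a, b, c, e, f}  B5 = {a, c, g, i, j}  B6 = {a, b, e, f, h}
Tree: B1–B2, B2–B3, B2–B4, B3–B5, B4–B6
The largest bag has 5 vertices, giving width 4; this decomposition certifies tw(G) ≤ 4. Conversely, {a, b, e, f, h} is a clique of size 5, and the vertices of any clique must share a bag in every tree decomposition; so some bag has ≥ 5 vertices and tw(G) ≥ 4. Hence tw(G) = 4 exactly.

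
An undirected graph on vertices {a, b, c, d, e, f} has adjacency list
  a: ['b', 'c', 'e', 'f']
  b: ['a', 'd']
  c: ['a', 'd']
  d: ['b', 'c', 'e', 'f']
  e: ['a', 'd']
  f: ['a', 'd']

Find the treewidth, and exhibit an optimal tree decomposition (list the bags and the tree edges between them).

The largest bag has 3 vertices, giving width 2; this decomposition certifies tw(G) ≤ 2. Since b–a–f–d–b is a cycle in G, G is not acyclic. Forests are exactly the graphs of treewidth ≤ 1, so tw(G) ≥ 2. Combining the bounds, tw(G) = 2.

Treewidth 2.
Bags: B1 = {a, b, d}  B2 = {a, d, f}  B3 = {a, d, e}  B4 = {a, c, d}
Tree: B1–B2, B2–B3, B3–B4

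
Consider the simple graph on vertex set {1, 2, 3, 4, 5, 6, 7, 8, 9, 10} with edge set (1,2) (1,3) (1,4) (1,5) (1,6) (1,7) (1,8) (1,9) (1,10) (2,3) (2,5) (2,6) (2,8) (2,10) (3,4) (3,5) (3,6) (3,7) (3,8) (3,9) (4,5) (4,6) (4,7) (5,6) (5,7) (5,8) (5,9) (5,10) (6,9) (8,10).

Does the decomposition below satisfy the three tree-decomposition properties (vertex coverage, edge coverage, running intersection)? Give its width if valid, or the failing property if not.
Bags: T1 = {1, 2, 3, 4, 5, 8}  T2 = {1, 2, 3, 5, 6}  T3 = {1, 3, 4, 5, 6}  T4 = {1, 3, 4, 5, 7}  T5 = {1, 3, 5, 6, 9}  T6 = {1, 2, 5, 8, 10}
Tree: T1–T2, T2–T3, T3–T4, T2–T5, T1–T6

No — bags containing vertex 4 are not connected in the tree.

A tree decomposition must satisfy three properties: every vertex lies in some bag; for every edge, both endpoints lie together in some bag; and for every vertex, the bags containing it form a connected subtree. Here bags containing vertex 4 are not connected in the tree, so the decomposition is invalid.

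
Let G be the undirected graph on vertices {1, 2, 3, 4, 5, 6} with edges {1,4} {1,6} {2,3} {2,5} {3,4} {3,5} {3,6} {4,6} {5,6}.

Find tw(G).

A width-2 tree decomposition is:
Bags: B1 = {3, 4, 6}  B2 = {1, 4, 6}  B3 = {3, 5, 6}  B4 = {2, 3, 5}
Tree: B1–B2, B1–B3, B3–B4
The largest bag has 3 vertices, giving width 2; this decomposition certifies tw(G) ≤ 2. For the lower bound, the 3 vertices {1, 4, 6} are pairwise adjacent, and any tree decomposition puts a clique entirely inside one bag — forcing width ≥ 2. Combining the bounds, tw(G) = 2.

2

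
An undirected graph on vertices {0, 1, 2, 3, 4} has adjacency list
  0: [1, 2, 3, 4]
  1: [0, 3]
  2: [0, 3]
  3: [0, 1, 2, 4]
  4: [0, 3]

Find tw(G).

A width-2 tree decomposition is:
Bags: B1 = {0, 1, 3}  B2 = {0, 2, 3}  B3 = {0, 3, 4}
Tree: B1–B2, B2–B3
Every bag has size at most 3, so the width is 3 − 1 = 2 and tw(G) ≤ 2. For the lower bound, the 3 vertices {0, 1, 3} are pairwise adjacent, and any tree decomposition puts a clique entirely inside one bag — forcing width ≥ 2. Hence tw(G) = 2 exactly.

2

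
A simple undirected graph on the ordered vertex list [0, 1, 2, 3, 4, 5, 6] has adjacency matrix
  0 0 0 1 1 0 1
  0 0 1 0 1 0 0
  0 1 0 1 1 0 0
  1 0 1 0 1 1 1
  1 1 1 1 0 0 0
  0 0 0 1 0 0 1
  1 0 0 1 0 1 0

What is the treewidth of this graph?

2

A width-2 tree decomposition is:
Bags: B1 = {0, 3, 4}  B2 = {0, 3, 6}  B3 = {2, 3, 4}  B4 = {1, 2, 4}  B5 = {3, 5, 6}
Tree: B1–B2, B1–B3, B3–B4, B2–B5
The largest bag has 3 vertices, giving width 2; this decomposition certifies tw(G) ≤ 2. For the lower bound, the 3 vertices {1, 2, 4} are pairwise adjacent, and any tree decomposition puts a clique entirely inside one bag — forcing width ≥ 2. Hence tw(G) = 2 exactly.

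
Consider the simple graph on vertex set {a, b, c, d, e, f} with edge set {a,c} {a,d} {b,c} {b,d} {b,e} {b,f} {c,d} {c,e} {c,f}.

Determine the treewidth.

A width-2 tree decomposition is:
Bags: B1 = {a, c, d}  B2 = {b, c, d}  B3 = {b, c, e}  B4 = {b, c, f}
Tree: B1–B2, B2–B3, B2–B4
Every bag has size at most 3, so the width is 3 − 1 = 2 and tw(G) ≤ 2. Conversely, {a, c, d} is a clique of size 3, and the vertices of any clique must share a bag in every tree decomposition; so some bag has ≥ 3 vertices and tw(G) ≥ 2. Therefore the treewidth is 2.

2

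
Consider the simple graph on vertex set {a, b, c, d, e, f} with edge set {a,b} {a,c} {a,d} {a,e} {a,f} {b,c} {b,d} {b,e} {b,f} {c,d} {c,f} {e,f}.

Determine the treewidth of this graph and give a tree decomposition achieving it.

Treewidth 3.
One such decomposition:
Bags: B1 = {a, b, c, f}  B2 = {a, b, c, d}  B3 = {a, b, e, f}
Tree: B1–B2, B1–B3

Each bag holds 4 vertices, so the decomposition has width 3, which upper-bounds the treewidth. On the other hand G contains the 4-clique {a, b, e, f}. A clique must lie in a single bag of any decomposition, so no decomposition can have width below 3. The upper and lower bounds meet at 3, so that is the treewidth.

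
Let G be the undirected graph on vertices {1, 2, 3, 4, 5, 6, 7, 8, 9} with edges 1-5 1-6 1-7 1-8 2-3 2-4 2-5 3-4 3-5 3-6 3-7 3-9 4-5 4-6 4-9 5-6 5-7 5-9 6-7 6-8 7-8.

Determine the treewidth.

3

A width-3 tree decomposition is:
Bags: B1 = {3, 5, 6, 7}  B2 = {3, 4, 5, 6}  B3 = {3, 4, 5, 9}  B4 = {1, 5, 6, 7}  B5 = {1, 6, 7, 8}  B6 = {2, 3, 4, 5}
Tree: B1–B2, B2–B3, B1–B4, B4–B5, B2–B6
Every bag has size at most 4, so the width is 4 − 1 = 3 and tw(G) ≤ 3. For the lower bound, the 4 vertices {1, 6, 7, 8} are pairwise adjacent, and any tree decomposition puts a clique entirely inside one bag — forcing width ≥ 3. Combining the bounds, tw(G) = 3.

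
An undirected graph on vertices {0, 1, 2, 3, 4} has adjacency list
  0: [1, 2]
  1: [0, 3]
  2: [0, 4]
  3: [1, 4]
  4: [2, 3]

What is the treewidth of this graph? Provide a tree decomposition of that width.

Treewidth 2.
Bags: B1 = {1, 3, 4}  B2 = {1, 2, 4}  B3 = {0, 1, 2}
Tree: B1–B2, B2–B3

Every bag has size at most 3, so the width is 3 − 1 = 2 and tw(G) ≤ 2. For the lower bound, G contains the cycle 1–3–4–2–0–1, so G is not a forest; only forests have treewidth ≤ 1, hence tw(G) ≥ 2. Hence tw(G) = 2 exactly.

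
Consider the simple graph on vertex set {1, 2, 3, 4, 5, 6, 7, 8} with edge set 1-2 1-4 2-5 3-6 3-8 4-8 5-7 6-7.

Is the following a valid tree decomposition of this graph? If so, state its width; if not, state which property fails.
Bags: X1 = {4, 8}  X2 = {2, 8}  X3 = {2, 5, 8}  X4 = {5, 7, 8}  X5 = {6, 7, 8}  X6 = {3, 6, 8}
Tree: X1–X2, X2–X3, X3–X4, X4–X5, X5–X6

No — vertex 1 appears in no bag.

A tree decomposition must satisfy three properties: every vertex lies in some bag; for every edge, both endpoints lie together in some bag; and for every vertex, the bags containing it form a connected subtree. Here vertex 1 appears in no bag, so the decomposition is invalid.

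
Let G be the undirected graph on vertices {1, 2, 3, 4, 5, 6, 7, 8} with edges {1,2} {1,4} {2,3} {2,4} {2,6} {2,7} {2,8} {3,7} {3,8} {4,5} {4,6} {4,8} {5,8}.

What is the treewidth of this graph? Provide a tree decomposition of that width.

Each bag holds 3 vertices, so the decomposition has width 2, which upper-bounds the treewidth. Conversely, {2, 3, 8} is a clique of size 3, and the vertices of any clique must share a bag in every tree decomposition; so some bag has ≥ 3 vertices and tw(G) ≥ 2. The upper and lower bounds meet at 2, so that is the treewidth.

Treewidth 2.
One such decomposition:
Bags: B1 = {4, 5, 8}  B2 = {2, 4, 8}  B3 = {2, 3, 8}  B4 = {1, 2, 4}  B5 = {2, 3, 7}  B6 = {2, 4, 6}
Tree: B1–B2, B2–B3, B2–B4, B3–B5, B4–B6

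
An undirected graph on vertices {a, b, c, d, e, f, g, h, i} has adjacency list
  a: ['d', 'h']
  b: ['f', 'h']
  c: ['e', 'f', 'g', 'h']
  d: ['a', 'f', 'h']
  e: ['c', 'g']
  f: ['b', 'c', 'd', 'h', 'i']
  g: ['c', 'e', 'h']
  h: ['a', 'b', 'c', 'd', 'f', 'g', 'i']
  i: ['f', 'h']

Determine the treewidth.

2

A width-2 tree decomposition is:
Bags: B1 = {d, f, h}  B2 = {a, d, h}  B3 = {c, f, h}  B4 = {c, g, h}  B5 = {b, f, h}  B6 = {c, e, g}  B7 = {f, h, i}
Tree: B1–B2, B1–B3, B3–B4, B1–B5, B4–B6, B5–B7
Every bag has size at most 3, so the width is 3 − 1 = 2 and tw(G) ≤ 2. On the other hand G contains the 3-clique {c, e, g}. A clique must lie in a single bag of any decomposition, so no decomposition can have width below 2. Combining the bounds, tw(G) = 2.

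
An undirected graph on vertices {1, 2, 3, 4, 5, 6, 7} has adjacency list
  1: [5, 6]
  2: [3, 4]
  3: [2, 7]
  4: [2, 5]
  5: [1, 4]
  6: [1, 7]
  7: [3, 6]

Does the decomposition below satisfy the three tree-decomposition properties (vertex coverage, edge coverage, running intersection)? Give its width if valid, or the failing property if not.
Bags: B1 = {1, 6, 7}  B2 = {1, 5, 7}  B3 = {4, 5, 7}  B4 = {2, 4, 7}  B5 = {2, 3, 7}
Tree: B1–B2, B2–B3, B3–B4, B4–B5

Yes; width 2.

Vertex coverage: the bags together contain {1, 2, 3, 4, 5, 6, 7}, the full vertex set. Edge coverage: each edge of G has both endpoints in at least one bag. Running intersection: for every vertex, the bags containing it form a connected subtree. All three properties hold, so this is a valid tree decomposition of width max|bag| − 1 = 2, and hence tw(G) ≤ 2.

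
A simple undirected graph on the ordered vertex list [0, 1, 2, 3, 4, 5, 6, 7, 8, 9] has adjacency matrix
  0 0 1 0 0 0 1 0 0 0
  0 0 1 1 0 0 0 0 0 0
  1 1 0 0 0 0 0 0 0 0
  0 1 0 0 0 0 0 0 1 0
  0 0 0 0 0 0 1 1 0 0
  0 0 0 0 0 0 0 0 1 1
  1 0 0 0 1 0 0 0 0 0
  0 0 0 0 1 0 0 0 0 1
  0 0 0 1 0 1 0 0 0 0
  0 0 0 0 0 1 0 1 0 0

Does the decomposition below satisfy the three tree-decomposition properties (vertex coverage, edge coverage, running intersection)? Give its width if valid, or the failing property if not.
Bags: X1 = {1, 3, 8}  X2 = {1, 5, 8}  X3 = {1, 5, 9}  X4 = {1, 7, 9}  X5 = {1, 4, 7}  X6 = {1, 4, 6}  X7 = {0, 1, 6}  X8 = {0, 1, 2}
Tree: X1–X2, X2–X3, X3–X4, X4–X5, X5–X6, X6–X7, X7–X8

Yes; width 2.

Every vertex of G appears in some bag (union = {0, 1, 2, 3, 4, 5, 6, 7, 8, 9}); every edge is covered by a bag; and for each vertex v the set of bags containing v is connected in the bag tree. The decomposition is therefore valid. The largest bag has 3 vertices, so the width is 2.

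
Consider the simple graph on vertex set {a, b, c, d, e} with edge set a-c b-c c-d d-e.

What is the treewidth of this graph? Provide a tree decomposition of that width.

Treewidth 1.
Bags: B1 = {d, e}  B2 = {c, d}  B3 = {a, c}  B4 = {b, c}
Tree: B1–B2, B2–B3, B3–B4

Every bag has size at most 2, so the width is 2 − 1 = 1 and tw(G) ≤ 1. Any graph with an edge has treewidth ≥ 1, and G has the edge d–e. Combining the bounds, tw(G) = 1.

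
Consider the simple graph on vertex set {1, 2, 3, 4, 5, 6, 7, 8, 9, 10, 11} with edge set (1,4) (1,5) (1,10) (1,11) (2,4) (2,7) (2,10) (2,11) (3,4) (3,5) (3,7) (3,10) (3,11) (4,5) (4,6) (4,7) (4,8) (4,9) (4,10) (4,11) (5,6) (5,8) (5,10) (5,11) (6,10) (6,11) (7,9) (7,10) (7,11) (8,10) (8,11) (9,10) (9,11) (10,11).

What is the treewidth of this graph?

A width-4 tree decomposition is:
Bags: B1 = {1, 4, 5, 10, 11}  B2 = {4, 5, 6, 10, 11}  B3 = {3, 4, 5, 10, 11}  B4 = {3, 4, 7, 10, 11}  B5 = {4, 7, 9, 10, 11}  B6 = {4, 5, 8, 10, 11}  B7 = {2, 4, 7, 10, 11}
Tree: B1–B2, B2–B3, B3–B4, B4–B5, B2–B6, B5–B7
Every bag has size at most 5, so the width is 5 − 1 = 4 and tw(G) ≤ 4. For the lower bound, the 5 vertices {4, 7, 9, 10, 11} are pairwise adjacent, and any tree decomposition puts a clique entirely inside one bag — forcing width ≥ 4. Therefore the treewidth is 4.

4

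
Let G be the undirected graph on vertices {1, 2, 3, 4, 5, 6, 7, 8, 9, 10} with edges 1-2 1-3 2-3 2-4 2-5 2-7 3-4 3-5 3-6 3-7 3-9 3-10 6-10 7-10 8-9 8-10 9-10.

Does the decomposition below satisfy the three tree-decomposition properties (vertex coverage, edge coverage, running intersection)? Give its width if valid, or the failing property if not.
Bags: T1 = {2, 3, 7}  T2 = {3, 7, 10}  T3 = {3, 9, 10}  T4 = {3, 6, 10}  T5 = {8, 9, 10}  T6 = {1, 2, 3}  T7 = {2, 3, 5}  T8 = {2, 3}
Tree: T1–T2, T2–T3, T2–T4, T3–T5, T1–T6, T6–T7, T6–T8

A tree decomposition must satisfy three properties: every vertex lies in some bag; for every edge, both endpoints lie together in some bag; and for every vertex, the bags containing it form a connected subtree. Here vertex 4 appears in no bag, so the decomposition is invalid.

No — vertex 4 appears in no bag.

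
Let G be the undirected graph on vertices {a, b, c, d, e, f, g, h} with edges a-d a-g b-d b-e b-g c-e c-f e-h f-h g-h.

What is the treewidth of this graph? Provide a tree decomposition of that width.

Treewidth 2.
Bags: B1 = {c, f, h}  B2 = {c, e, h}  B3 = {e, g, h}  B4 = {b, e, g}  B5 = {a, b, g}  B6 = {a, b, d}
Tree: B1–B2, B2–B3, B3–B4, B4–B5, B5–B6

The largest bag has 3 vertices, giving width 2; this decomposition certifies tw(G) ≤ 2. Since f–c–e–h–f is a cycle in G, G is not acyclic. Forests are exactly the graphs of treewidth ≤ 1, so tw(G) ≥ 2. The upper and lower bounds meet at 2, so that is the treewidth.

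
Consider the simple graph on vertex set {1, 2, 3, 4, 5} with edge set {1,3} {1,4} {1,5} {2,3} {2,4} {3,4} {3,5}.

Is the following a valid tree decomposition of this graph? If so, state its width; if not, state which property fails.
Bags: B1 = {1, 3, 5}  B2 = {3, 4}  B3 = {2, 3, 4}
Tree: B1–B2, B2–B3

A tree decomposition must satisfy three properties: every vertex lies in some bag; for every edge, both endpoints lie together in some bag; and for every vertex, the bags containing it form a connected subtree. Here edge (1,4) lies in no bag, so the decomposition is invalid.

No — edge (1,4) lies in no bag.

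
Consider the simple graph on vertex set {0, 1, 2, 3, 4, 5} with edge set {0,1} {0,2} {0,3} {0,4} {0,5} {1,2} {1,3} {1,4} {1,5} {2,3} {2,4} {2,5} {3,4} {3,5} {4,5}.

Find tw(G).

5

A width-5 tree decomposition is:
Bags: B1 = {0, 1, 2, 3, 4, 5}
Tree: (single bag)
A single bag containing all 6 vertices is trivially a valid decomposition of width 5. On the other hand G contains the 6-clique {0, 1, 2, 3, 4, 5}. A clique must lie in a single bag of any decomposition, so no decomposition can have width below 5. The upper and lower bounds meet at 5, so that is the treewidth.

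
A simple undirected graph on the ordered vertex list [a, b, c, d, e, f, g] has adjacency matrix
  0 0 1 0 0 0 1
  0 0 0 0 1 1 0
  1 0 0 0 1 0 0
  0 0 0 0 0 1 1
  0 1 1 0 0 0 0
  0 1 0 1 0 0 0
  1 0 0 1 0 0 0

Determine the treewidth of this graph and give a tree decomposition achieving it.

Treewidth 2.
One such decomposition:
Bags: B1 = {a, c, e}  B2 = {a, b, e}  B3 = {a, b, f}  B4 = {a, d, f}  B5 = {a, d, g}
Tree: B1–B2, B2–B3, B3–B4, B4–B5

Every bag has size at most 3, so the width is 3 − 1 = 2 and tw(G) ≤ 2. Since a–c–e–b–f–d–g–a is a cycle in G, G is not acyclic. Forests are exactly the graphs of treewidth ≤ 1, so tw(G) ≥ 2. Hence tw(G) = 2 exactly.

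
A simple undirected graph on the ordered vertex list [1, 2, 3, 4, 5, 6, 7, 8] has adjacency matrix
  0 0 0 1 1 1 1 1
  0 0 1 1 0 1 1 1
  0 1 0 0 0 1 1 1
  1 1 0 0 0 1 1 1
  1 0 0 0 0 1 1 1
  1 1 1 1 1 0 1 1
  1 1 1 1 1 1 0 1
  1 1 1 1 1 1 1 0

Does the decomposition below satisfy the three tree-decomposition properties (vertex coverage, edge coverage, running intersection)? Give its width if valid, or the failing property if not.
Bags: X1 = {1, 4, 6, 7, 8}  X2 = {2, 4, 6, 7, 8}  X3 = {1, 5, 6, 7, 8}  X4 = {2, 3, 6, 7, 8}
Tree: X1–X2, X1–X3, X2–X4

Yes; width 4.

Every vertex of G appears in some bag (union = {1, 2, 3, 4, 5, 6, 7, 8}); every edge is covered by a bag; and for each vertex v the set of bags containing v is connected in the bag tree. The decomposition is therefore valid. The largest bag has 5 vertices, so the width is 4.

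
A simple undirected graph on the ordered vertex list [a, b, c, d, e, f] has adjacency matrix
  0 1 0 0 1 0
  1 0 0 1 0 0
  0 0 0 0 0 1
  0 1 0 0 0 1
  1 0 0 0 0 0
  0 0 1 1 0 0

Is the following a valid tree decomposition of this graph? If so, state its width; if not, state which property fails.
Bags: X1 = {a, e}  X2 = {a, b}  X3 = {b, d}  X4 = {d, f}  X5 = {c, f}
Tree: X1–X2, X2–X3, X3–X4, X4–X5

Every vertex of G appears in some bag (union = {a, b, c, d, e, f}); every edge is covered by a bag; and for each vertex v the set of bags containing v is connected in the bag tree. The decomposition is therefore valid. The largest bag has 2 vertices, so the width is 1.

Yes; width 1.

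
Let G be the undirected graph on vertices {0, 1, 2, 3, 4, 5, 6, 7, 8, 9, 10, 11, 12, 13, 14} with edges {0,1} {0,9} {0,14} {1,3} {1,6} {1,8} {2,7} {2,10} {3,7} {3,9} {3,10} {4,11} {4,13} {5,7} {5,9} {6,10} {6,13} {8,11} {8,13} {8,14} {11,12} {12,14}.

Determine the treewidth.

A width-3 tree decomposition is:
Bags: B1 = {4, 11, 12, 13}  B2 = {8, 11, 12, 13}  B3 = {8, 12, 13, 14}  B4 = {6, 8, 13, 14}  B5 = {1, 6, 8, 14}  B6 = {0, 1, 6, 14}  B7 = {0, 1, 6, 10}  B8 = {0, 1, 3, 10}  B9 = {0, 3, 9, 10}  B10 = {2, 3, 9, 10}  B11 = {2, 3, 7, 9}  B12 = {2, 5, 7, 9}
Tree: B1–B2, B2–B3, B3–B4, B4–B5, B5–B6, B6–B7, B7–B8, B8–B9, B9–B10, B10–B11, B11–B12
Each bag holds 4 vertices, so the decomposition has width 3, which upper-bounds the treewidth. For the lower bound: the 4 vertex sets {4,11,12}, {13}, {8}, {0,1,6,14} are disjoint, each induces a connected subgraph, and every pair is joined by at least one edge of G. Contracting each set to a single vertex therefore yields K_{4} as a minor, and since treewidth is minor-monotone, tw(G) ≥ tw(K_{4}) = 3. The upper and lower bounds meet at 3, so that is the treewidth.

3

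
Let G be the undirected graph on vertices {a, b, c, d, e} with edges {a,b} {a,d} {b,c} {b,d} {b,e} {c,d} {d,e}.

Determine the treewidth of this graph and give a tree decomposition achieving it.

The largest bag has 3 vertices, giving width 2; this decomposition certifies tw(G) ≤ 2. For the lower bound, the 3 vertices {b, d, e} are pairwise adjacent, and any tree decomposition puts a clique entirely inside one bag — forcing width ≥ 2. Combining the bounds, tw(G) = 2.

Treewidth 2.
One optimal decomposition is:
Bags: B1 = {b, d, e}  B2 = {b, c, d}  B3 = {a, b, d}
Tree: B1–B2, B2–B3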